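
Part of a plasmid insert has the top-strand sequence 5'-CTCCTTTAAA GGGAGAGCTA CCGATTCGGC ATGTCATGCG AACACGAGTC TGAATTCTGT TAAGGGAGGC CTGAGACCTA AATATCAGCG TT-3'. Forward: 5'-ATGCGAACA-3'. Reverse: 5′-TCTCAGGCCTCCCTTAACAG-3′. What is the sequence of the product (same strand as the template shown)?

Forward primer ATGCGAACA is found on the top strand at positions 36–44.
The reverse primer's reverse complement is CTGTTAAGGGAGGCCTGAGA, which matches the template at positions 57–76.
The product is the template from position 36 through 76 (41 bp).

5'-ATGCGAACACGAGTCTGAATTCTGTTAAGGGAGGCCTGAGA-3'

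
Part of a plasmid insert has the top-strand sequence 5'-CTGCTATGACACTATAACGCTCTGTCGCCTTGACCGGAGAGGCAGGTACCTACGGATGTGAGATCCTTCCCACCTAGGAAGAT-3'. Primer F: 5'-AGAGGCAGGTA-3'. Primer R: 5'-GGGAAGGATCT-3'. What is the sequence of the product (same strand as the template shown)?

5'-AGAGGCAGGTACCTACGGATGTGAGATCCTTCCC-3'

Scanning the template, AGAGGCAGGTA occurs at positions 38–48; this primer anneals to the bottom strand there with its 3' end pointing downstream.
Taking the reverse complement of GGGAAGGATCT gives AGATCCTTCCC, found at positions 61–71 on the template; the primer anneals here to the top strand with its 3' end pointing upstream.
The product is the template from position 38 through 71 (34 bp).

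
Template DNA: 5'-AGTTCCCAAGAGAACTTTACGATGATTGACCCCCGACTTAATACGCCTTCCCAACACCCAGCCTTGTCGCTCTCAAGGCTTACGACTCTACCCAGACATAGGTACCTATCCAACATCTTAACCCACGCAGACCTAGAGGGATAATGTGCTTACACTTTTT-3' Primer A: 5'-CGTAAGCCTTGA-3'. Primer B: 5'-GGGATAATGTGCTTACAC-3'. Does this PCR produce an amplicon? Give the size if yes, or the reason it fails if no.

Primer A (CGTAAGCCTTGA) has reverse complement TCAAGGCTTACG, which matches the top strand at positions 73–84; primer A anneals to the top strand there with its 3' end pointing upstream toward position 73.
Primer B (GGGATAATGTGCTTACAC) matches the top strand directly at positions 138–155; it anneals to the bottom strand with its 3' end pointing downstream toward position 155.
The 3' ends diverge (primer A extends toward position 1, primer B toward position 160), so the primers never converge on a shared product.

No product — the primers' 3' ends point away from each other.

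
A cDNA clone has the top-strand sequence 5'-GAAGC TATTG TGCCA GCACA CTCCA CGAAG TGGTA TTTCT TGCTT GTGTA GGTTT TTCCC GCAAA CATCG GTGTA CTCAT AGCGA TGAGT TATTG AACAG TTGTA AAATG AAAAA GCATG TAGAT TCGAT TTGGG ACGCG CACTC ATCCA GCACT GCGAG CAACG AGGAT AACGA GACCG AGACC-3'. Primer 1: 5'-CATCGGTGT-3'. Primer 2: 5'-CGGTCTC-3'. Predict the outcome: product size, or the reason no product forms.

Primer 1 (CATCGGTGT) matches the top strand at positions 66–74; it acts as a forward primer.
Primer 2's reverse complement is GAGACCG, matching the top strand at positions 174–180; it acts as a reverse primer.
The 3' ends face each other across positions 66–180, giving a 115 bp product.

Yes — a 115 bp product.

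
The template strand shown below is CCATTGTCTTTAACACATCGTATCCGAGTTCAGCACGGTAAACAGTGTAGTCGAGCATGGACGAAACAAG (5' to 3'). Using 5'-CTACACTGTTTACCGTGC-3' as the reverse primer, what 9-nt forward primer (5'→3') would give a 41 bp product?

5'-TTAACACAT-3'

The reverse primer's reverse complement GCACGGTAAACAGTGTAG matches the template at positions 33–50, so the product ends at position 50.
A 41 bp product then starts at position 50 − 41 + 1 = 10.
The forward primer is identical to the top strand there: TTAACACAT.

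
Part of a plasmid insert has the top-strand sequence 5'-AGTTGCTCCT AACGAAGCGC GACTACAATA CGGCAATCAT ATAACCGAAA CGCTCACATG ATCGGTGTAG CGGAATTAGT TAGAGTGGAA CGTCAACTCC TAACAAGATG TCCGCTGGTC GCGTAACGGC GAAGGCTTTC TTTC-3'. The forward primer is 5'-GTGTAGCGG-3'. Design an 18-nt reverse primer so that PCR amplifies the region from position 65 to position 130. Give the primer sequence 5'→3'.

The product's 3' end on the top strand is position 130.
The reverse primer anneals to the top strand over positions 113–130, i.e. to CGCTGGTCGCGTAACGGC.
Its sequence written 5'→3' is the reverse complement: GCCGTTACGCGACCAGCG.

5'-GCCGTTACGCGACCAGCG-3'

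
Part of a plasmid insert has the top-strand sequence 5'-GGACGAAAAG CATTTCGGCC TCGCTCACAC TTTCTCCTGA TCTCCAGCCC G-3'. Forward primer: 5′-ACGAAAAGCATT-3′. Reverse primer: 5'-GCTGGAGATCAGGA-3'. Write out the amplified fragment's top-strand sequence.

The forward primer matches the template at positions 3–14.
Taking the reverse complement of GCTGGAGATCAGGA gives TCCTGATCTCCAGC, found at positions 35–48 on the template; the primer anneals here to the top strand with its 3' end pointing upstream.
The product is the template from position 3 through 48 (46 bp).

5'-ACGAAAAGCATTTCGGCCTCGCTCACACTTTCTCCTGATCTCCAGC-3'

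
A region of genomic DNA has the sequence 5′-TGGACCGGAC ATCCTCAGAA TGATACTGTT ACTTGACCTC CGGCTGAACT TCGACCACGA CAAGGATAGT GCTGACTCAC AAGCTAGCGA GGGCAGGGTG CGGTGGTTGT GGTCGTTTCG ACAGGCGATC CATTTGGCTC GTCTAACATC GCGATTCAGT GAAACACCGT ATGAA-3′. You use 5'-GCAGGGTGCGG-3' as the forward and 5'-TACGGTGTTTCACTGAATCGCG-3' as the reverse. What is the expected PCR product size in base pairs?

79 bp

The forward primer matches the template at positions 93–103.
The reverse primer's reverse complement is CGCGATTCAGTGAAACACCGTA, which matches the template at positions 150–171.
Product length = (reverse-primer end) − (forward-primer start) + 1 = 171 − 93 + 1 = 79 bp.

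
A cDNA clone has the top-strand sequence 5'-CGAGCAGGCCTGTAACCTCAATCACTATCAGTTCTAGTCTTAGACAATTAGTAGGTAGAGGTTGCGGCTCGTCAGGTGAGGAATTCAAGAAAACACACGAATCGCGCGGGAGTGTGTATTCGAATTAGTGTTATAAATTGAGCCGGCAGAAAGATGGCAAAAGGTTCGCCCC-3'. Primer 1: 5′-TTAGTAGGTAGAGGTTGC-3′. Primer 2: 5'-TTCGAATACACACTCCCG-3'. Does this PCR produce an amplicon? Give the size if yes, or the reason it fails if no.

Yes — a 77 bp product.

Primer 1 (TTAGTAGGTAGAGGTTGC) matches the top strand at positions 48–65; it acts as a forward primer.
Primer 2's reverse complement is CGGGAGTGTGTATTCGAA, matching the top strand at positions 107–124; it acts as a reverse primer.
The 3' ends face each other across positions 48–124, giving a 77 bp product.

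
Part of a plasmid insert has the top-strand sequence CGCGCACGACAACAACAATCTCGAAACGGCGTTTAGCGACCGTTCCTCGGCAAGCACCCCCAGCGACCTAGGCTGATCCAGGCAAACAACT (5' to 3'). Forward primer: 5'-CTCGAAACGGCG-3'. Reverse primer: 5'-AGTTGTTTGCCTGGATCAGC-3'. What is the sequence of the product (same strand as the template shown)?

5'-CTCGAAACGGCGTTTAGCGACCGTTCCTCGGCAAGCACCCCCAGCGACCTAGGCTGATCCAGGCAAACAACT-3'

Forward primer CTCGAAACGGCG is found on the top strand at positions 20–31.
Taking the reverse complement of AGTTGTTTGCCTGGATCAGC gives GCTGATCCAGGCAAACAACT, found at positions 72–91 on the template; the primer anneals here to the top strand with its 3' end pointing upstream.
The product is the template from position 20 through 91 (72 bp).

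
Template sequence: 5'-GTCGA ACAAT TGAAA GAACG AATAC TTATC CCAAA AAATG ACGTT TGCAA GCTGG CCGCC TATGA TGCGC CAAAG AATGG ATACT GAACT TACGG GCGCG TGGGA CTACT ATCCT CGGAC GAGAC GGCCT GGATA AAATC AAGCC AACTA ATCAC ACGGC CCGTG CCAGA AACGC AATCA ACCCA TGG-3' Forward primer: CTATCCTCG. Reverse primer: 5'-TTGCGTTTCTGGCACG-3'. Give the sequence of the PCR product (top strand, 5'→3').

5'-CTATCCTCGGACGAGACGGCCTGGATAAAATCAAGCCAACTAATCACACGGCCCGTGCCAGAAACGCAA-3'

The forward primer matches the template at positions 109–117.
The reverse primer's reverse complement is CGTGCCAGAAACGCAA, which matches the template at positions 162–177.
The product is the template from position 109 through 177 (69 bp).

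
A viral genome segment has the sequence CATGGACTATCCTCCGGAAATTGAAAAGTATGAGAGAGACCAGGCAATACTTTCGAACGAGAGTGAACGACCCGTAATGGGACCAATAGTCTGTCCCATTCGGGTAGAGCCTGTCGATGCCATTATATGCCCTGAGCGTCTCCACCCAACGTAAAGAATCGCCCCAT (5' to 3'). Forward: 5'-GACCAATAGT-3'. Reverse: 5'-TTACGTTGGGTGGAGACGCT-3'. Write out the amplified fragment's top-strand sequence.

Forward primer GACCAATAGT is found on the top strand at positions 81–90.
Taking the reverse complement of TTACGTTGGGTGGAGACGCT gives AGCGTCTCCACCCAACGTAA, found at positions 135–154 on the template; the primer anneals here to the top strand with its 3' end pointing upstream.
The product is the template from position 81 through 154 (74 bp).

5'-GACCAATAGTCTGTCCCATTCGGGTAGAGCCTGTCGATGCCATTATATGCCCTGAGCGTCTCCACCCAACGTAA-3'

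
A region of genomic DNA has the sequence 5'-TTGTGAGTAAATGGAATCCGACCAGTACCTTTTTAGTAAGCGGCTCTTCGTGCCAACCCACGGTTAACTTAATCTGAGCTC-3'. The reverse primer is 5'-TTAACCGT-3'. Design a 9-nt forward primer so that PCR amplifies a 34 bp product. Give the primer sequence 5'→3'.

The reverse primer's reverse complement ACGGTTAA matches the template at positions 60–67, so the product ends at position 67.
A 34 bp product then starts at position 67 − 34 + 1 = 34.
The forward primer is identical to the top strand there: TAGTAAGCG.

5'-TAGTAAGCG-3'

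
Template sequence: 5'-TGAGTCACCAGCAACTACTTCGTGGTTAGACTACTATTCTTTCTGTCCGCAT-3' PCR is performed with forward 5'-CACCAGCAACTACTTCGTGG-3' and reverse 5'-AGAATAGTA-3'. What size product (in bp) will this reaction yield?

The forward primer matches the template at positions 6–25.
Reverse complement of the reverse primer: TACTATTCT. This occurs on the top strand at positions 32–40.
Amplicon spans positions 6–40: 35 bp.

35 bp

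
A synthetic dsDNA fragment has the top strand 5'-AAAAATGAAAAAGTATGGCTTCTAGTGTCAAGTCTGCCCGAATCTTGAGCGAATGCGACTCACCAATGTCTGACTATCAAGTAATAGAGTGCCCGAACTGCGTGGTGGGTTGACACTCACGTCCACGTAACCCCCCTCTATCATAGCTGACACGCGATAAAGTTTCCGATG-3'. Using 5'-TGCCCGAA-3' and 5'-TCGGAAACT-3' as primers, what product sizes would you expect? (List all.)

The forward primer TGCCCGAA matches the top strand at positions 35–42, 90–97.
The reverse primer's reverse complement is AGTTTCCGA, matching at positions 161–169.
Each forward site pairs with the reverse site to give a product ending at position 169: sizes 135, 80 bp.

135 bp, 80 bp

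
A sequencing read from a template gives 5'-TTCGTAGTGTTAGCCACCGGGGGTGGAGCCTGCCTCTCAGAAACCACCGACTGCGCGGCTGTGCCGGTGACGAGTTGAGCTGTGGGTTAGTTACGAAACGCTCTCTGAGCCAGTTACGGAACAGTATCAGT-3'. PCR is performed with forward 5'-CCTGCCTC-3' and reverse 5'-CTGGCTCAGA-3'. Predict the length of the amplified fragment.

85 bp

Scanning the template, CCTGCCTC occurs at positions 29–36; this primer anneals to the bottom strand there with its 3' end pointing downstream.
Taking the reverse complement of CTGGCTCAGA gives TCTGAGCCAG, found at positions 104–113 on the template; the primer anneals here to the top strand with its 3' end pointing upstream.
Product length = (reverse-primer end) − (forward-primer start) + 1 = 113 − 29 + 1 = 85 bp.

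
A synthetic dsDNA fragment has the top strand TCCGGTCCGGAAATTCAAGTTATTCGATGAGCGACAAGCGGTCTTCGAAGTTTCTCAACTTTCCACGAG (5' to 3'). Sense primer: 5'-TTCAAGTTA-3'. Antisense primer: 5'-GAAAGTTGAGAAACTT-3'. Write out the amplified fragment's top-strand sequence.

5'-TTCAAGTTATTCGATGAGCGACAAGCGGTCTTCGAAGTTTCTCAACTTTC-3'

Forward primer TTCAAGTTA is found on the top strand at positions 14–22.
Taking the reverse complement of GAAAGTTGAGAAACTT gives AAGTTTCTCAACTTTC, found at positions 48–63 on the template; the primer anneals here to the top strand with its 3' end pointing upstream.
The product is the template from position 14 through 63 (50 bp).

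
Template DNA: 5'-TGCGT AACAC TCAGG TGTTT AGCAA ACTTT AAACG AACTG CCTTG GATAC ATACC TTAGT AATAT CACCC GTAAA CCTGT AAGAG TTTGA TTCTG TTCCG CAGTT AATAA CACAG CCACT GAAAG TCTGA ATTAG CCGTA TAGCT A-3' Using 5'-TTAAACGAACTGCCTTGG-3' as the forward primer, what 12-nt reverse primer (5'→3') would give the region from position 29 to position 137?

The product's 3' end on the top strand is position 137.
The reverse primer anneals to the top strand over positions 126–137, i.e. to TCTGAATTAGCC.
Its sequence written 5'→3' is the reverse complement: GGCTAATTCAGA.

5'-GGCTAATTCAGA-3'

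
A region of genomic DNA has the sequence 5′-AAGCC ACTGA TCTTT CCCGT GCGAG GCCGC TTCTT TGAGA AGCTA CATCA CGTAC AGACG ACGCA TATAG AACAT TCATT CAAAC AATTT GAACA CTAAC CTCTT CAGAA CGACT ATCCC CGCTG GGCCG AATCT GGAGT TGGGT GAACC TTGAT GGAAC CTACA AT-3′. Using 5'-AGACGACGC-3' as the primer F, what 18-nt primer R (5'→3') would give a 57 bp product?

5'-CGTTCTGAAGAGGTTAGT-3'

The forward primer binds at positions 56–64, so a 57 bp product ends at position 56 + 57 − 1 = 112.
The reverse primer anneals to the top strand over positions 95–112, i.e. to ACTAACCTCTTCAGAACG.
Its sequence written 5'→3' is the reverse complement: CGTTCTGAAGAGGTTAGT.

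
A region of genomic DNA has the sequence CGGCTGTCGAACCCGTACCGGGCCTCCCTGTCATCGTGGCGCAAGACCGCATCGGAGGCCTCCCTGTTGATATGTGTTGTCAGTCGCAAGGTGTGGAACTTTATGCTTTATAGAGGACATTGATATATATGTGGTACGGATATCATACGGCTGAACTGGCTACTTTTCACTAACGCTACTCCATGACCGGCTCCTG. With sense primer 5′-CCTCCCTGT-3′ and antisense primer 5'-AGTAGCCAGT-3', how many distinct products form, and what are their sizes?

The forward primer CCTCCCTGT matches the top strand at positions 23–31, 59–67.
The reverse primer's reverse complement is ACTGGCTACT, matching at positions 155–164.
Each forward site pairs with the reverse site to give a product ending at position 164: sizes 142, 106 bp.

Two products: 142 bp, 106 bp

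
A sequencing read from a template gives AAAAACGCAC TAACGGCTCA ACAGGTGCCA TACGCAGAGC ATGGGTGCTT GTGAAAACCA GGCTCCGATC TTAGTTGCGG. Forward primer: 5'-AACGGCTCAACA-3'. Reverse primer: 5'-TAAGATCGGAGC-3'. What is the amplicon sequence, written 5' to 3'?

Forward primer AACGGCTCAACA is found on the top strand at positions 12–23.
Reverse complement of the reverse primer: GCTCCGATCTTA. This occurs on the top strand at positions 62–73.
The product is the template from position 12 through 73 (62 bp).

5'-AACGGCTCAACAGGTGCCATACGCAGAGCATGGGTGCTTGTGAAAACCAGGCTCCGATCTTA-3'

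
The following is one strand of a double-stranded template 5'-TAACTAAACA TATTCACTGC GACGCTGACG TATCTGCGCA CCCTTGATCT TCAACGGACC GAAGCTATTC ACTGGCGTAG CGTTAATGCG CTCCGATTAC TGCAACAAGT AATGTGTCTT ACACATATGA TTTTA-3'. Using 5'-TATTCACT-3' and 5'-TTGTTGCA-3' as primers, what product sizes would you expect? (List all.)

98 bp, 43 bp

The forward primer TATTCACT matches the top strand at positions 11–18, 66–73.
The reverse primer's reverse complement is TGCAACAA, matching at positions 101–108.
Each forward site pairs with the reverse site to give a product ending at position 108: sizes 98, 43 bp.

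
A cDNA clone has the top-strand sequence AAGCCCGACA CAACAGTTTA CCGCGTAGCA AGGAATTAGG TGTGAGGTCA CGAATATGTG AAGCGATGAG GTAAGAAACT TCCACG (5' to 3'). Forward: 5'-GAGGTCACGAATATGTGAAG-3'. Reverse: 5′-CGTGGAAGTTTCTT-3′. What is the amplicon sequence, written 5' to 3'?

Forward primer GAGGTCACGAATATGTGAAG is found on the top strand at positions 44–63.
Taking the reverse complement of CGTGGAAGTTTCTT gives AAGAAACTTCCACG, found at positions 73–86 on the template; the primer anneals here to the top strand with its 3' end pointing upstream.
The product is the template from position 44 through 86 (43 bp).

5'-GAGGTCACGAATATGTGAAGCGATGAGGTAAGAAACTTCCACG-3'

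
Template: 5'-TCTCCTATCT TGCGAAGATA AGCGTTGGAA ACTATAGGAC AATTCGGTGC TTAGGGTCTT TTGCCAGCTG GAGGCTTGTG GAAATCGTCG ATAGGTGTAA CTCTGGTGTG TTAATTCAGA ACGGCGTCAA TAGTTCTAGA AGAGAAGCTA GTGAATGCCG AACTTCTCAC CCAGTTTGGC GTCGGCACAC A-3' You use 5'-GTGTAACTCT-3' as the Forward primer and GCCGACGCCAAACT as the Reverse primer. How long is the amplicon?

Scanning the template, GTGTAACTCT occurs at positions 95–104; this primer anneals to the bottom strand there with its 3' end pointing downstream.
Taking the reverse complement of GCCGACGCCAAACT gives AGTTTGGCGTCGGC, found at positions 173–186 on the template; the primer anneals here to the top strand with its 3' end pointing upstream.
The product runs from position 95 to position 186, so its length is 186 − 95 + 1 = 92 bp.

92 bp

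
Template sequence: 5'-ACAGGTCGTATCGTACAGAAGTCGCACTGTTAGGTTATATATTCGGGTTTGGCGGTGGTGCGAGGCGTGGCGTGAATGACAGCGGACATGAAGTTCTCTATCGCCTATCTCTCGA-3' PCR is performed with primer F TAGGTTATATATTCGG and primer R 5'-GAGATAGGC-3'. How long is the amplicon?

81 bp

The forward primer matches the template at positions 31–46.
Taking the reverse complement of GAGATAGGC gives GCCTATCTC, found at positions 103–111 on the template; the primer anneals here to the top strand with its 3' end pointing upstream.
The product runs from position 31 to position 111, so its length is 111 − 31 + 1 = 81 bp.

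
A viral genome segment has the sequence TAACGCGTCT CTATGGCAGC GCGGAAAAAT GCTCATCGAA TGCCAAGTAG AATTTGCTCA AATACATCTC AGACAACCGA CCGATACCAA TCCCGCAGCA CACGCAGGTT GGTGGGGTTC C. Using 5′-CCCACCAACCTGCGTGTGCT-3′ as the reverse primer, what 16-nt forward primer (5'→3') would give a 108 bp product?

The reverse primer's reverse complement AGCACACGCAGGTTGGTGGG matches the template at positions 97–116, so the product ends at position 116.
A 108 bp product then starts at position 116 − 108 + 1 = 9.
The forward primer is identical to the top strand there: CTCTATGGCAGCGCGG.

5'-CTCTATGGCAGCGCGG-3'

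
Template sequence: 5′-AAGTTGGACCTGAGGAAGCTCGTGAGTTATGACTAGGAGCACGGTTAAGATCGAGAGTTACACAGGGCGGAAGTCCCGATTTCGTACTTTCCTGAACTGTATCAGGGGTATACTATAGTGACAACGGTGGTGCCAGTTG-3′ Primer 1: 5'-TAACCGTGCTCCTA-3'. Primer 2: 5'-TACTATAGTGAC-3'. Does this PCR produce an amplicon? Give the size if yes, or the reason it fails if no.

Primer 1 (TAACCGTGCTCCTA) has reverse complement TAGGAGCACGGTTA, which matches the top strand at positions 34–47; primer 1 anneals to the top strand there with its 3' end pointing upstream toward position 34.
Primer 2 (TACTATAGTGAC) matches the top strand directly at positions 111–122; it anneals to the bottom strand with its 3' end pointing downstream toward position 122.
The 3' ends diverge (primer 1 extends toward position 1, primer 2 toward position 139), so the primers never converge on a shared product.

No product — the primers' 3' ends point away from each other.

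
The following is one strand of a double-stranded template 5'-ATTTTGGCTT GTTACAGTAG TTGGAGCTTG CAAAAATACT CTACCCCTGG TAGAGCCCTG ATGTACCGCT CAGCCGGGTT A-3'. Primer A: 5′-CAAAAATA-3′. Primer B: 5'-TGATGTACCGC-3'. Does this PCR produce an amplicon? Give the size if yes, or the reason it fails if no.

No product — both primers anneal to the same strand and extend in the same direction.

Primer A (CAAAAATA) matches the top strand at positions 31–38 (3' end points downstream).
Primer B (TGATGTACCGC) also matches the top strand directly, at positions 59–69 — its reverse complement GCGGTACATCA is not present.
Both primers anneal to the bottom strand with 3' ends pointing the same way, so neither can prime synthesis back toward the other.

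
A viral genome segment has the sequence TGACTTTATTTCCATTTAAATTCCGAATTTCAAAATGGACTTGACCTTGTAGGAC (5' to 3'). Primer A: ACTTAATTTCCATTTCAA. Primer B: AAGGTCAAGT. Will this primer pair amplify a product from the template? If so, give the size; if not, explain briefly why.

No product — primer A has no binding site in the template.

Primer A (ACTTAATTTCCATTTCAA) does not match the top strand, and its reverse complement TTGAAATGGAAATTAAGT does not match either.
With no annealing site for primer A, no amplification occurs.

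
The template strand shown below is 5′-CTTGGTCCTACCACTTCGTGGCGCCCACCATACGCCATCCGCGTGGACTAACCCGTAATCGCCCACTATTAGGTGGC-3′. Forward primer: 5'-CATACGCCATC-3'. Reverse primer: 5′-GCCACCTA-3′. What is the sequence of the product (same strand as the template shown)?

5'-CATACGCCATCCGCGTGGACTAACCCGTAATCGCCCACTATTAGGTGGC-3'

Forward primer CATACGCCATC is found on the top strand at positions 29–39.
Reverse complement of the reverse primer: TAGGTGGC. This occurs on the top strand at positions 70–77.
The product is the template from position 29 through 77 (49 bp).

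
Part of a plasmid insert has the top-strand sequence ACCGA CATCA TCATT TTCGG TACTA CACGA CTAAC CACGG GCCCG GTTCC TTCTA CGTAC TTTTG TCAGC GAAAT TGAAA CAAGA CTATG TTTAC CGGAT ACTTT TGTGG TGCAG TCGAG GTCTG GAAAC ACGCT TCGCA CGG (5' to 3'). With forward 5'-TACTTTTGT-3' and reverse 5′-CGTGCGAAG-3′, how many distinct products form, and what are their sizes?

The forward primer TACTTTTGT matches the top strand at positions 58–66, 100–108.
The reverse primer's reverse complement is CTTCGCACG, matching at positions 134–142.
Each forward site pairs with the reverse site to give a product ending at position 142: sizes 85, 43 bp.

Two products: 85 bp, 43 bp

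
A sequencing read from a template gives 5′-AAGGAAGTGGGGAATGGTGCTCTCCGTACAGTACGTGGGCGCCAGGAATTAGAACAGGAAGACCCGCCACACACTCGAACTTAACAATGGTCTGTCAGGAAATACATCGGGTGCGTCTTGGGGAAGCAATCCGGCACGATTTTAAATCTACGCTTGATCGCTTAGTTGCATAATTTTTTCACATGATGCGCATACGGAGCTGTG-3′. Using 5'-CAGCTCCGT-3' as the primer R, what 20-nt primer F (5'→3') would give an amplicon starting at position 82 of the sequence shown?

5'-TAACAATGGTCTGTCAGGAA-3'

The reverse primer's reverse complement ACGGAGCTG matches the template at positions 194–202; the product starts at position 82.
The forward primer is identical to the top strand over positions 82–101: TAACAATGGTCTGTCAGGAA.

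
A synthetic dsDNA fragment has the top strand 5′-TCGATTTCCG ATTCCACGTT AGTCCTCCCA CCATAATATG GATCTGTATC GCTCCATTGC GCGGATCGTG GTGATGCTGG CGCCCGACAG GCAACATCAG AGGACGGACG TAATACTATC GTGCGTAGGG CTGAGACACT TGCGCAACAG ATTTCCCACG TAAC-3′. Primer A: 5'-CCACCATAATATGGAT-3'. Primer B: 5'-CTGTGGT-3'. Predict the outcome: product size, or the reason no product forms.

No product — primer B has no binding site in the template.

Primer B (CTGTGGT) does not match the top strand, and its reverse complement ACCACAG does not match either.
With no annealing site for primer B, no amplification occurs.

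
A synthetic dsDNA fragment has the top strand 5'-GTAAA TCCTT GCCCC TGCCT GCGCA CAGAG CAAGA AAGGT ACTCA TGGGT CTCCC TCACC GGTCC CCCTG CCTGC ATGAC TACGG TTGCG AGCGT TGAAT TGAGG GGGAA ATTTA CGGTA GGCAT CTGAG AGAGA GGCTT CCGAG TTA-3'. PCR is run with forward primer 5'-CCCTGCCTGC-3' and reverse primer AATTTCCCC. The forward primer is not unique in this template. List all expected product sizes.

101 bp, 48 bp

The forward primer CCCTGCCTGC matches the top strand at positions 13–22, 66–75.
The reverse primer's reverse complement is GGGGAAATT, matching at positions 105–113.
Each forward site pairs with the reverse site to give a product ending at position 113: sizes 101, 48 bp.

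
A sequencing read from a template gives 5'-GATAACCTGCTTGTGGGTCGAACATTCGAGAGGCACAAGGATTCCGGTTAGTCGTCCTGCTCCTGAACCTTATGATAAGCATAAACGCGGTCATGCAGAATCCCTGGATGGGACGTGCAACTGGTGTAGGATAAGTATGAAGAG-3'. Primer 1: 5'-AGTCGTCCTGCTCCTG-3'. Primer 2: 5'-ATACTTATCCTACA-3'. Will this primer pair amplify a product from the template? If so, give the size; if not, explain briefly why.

Yes — an 89 bp product.

Primer 1 (AGTCGTCCTGCTCCTG) matches the top strand at positions 50–65; it acts as a forward primer.
Primer 2's reverse complement is TGTAGGATAAGTAT, matching the top strand at positions 125–138; it acts as a reverse primer.
The 3' ends face each other across positions 50–138, giving an 89 bp product.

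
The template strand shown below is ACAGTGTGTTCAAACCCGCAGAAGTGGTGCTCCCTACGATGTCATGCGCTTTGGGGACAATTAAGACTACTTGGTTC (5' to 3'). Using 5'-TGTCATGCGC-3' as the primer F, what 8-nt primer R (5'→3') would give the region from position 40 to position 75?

5'-ACCAAGTA-3'

The product's 3' end on the top strand is position 75.
The reverse primer anneals to the top strand over positions 68–75, i.e. to TACTTGGT.
Its sequence written 5'→3' is the reverse complement: ACCAAGTA.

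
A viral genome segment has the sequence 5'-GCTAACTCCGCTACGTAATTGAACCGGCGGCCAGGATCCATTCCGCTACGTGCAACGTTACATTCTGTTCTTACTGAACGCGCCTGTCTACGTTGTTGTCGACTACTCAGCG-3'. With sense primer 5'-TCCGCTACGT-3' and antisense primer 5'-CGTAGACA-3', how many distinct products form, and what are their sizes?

The forward primer TCCGCTACGT matches the top strand at positions 7–16, 42–51.
The reverse primer's reverse complement is TGTCTACG, matching at positions 85–92.
Each forward site pairs with the reverse site to give a product ending at position 92: sizes 86, 51 bp.

Two products: 86 bp, 51 bp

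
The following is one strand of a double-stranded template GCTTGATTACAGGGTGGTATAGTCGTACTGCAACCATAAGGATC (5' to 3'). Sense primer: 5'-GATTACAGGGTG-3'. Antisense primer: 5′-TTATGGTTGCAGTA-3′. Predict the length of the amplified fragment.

35 bp

Scanning the template, GATTACAGGGTG occurs at positions 5–16; this primer anneals to the bottom strand there with its 3' end pointing downstream.
The reverse primer's reverse complement is TACTGCAACCATAA, which matches the template at positions 26–39.
Product length = (reverse-primer end) − (forward-primer start) + 1 = 39 − 5 + 1 = 35 bp.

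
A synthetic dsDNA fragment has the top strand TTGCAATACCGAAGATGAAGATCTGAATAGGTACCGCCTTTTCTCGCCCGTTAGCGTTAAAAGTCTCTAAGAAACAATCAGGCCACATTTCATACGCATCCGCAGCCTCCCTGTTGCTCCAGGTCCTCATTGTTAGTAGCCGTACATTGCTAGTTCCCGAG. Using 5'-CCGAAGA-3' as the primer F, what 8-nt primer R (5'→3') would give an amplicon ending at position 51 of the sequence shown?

The forward primer binds at positions 9–15; the product's 3' end on the top strand is position 51.
The reverse primer anneals to the top strand over positions 44–51, i.e. to TCGCCCGT.
Its sequence written 5'→3' is the reverse complement: ACGGGCGA.

5'-ACGGGCGA-3'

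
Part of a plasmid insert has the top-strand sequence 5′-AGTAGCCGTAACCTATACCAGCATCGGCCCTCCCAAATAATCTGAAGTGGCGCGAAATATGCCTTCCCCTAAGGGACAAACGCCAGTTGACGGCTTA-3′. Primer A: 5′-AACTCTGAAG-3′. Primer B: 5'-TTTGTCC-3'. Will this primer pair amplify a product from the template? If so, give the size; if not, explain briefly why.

No product — primer A has no binding site in the template.

Primer A (AACTCTGAAG) does not match the top strand, and its reverse complement CTTCAGAGTT does not match either.
With no annealing site for primer A, no amplification occurs.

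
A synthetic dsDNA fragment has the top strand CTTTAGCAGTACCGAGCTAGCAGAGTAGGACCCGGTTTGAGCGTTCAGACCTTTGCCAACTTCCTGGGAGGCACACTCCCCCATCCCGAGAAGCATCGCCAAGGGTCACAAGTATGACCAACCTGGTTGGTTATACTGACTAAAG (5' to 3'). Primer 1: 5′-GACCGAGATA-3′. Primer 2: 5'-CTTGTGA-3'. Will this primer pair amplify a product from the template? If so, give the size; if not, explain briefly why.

No product — primer 1 has no binding site in the template.

Primer 1 (GACCGAGATA) does not match the top strand, and its reverse complement TATCTCGGTC does not match either.
With no annealing site for primer 1, no amplification occurs.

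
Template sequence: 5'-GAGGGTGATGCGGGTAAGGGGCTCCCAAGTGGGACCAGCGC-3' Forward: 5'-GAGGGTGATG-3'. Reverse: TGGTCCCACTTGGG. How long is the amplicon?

37 bp

Scanning the template, GAGGGTGATG occurs at positions 1–10; this primer anneals to the bottom strand there with its 3' end pointing downstream.
Taking the reverse complement of TGGTCCCACTTGGG gives CCCAAGTGGGACCA, found at positions 24–37 on the template; the primer anneals here to the top strand with its 3' end pointing upstream.
Product length = (reverse-primer end) − (forward-primer start) + 1 = 37 − 1 + 1 = 37 bp.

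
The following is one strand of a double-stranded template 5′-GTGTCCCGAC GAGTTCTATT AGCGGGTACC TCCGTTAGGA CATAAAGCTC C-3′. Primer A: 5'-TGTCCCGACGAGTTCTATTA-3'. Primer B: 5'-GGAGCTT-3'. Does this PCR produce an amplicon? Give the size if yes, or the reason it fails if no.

Yes — a 50 bp product.

Primer A (TGTCCCGACGAGTTCTATTA) matches the top strand at positions 2–21; it acts as a forward primer.
Primer B's reverse complement is AAGCTCC, matching the top strand at positions 45–51; it acts as a reverse primer.
The 3' ends face each other across positions 2–51, giving a 50 bp product.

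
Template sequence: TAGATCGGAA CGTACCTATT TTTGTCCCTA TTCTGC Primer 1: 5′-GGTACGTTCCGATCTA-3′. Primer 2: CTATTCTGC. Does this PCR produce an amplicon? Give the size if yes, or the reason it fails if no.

No product — the primers' 3' ends point away from each other.

Primer 1 (GGTACGTTCCGATCTA) has reverse complement TAGATCGGAACGTACC, which matches the top strand at positions 1–16; primer 1 anneals to the top strand there with its 3' end pointing upstream toward position 1.
Primer 2 (CTATTCTGC) matches the top strand directly at positions 28–36; it anneals to the bottom strand with its 3' end pointing downstream toward position 36.
The 3' ends diverge (primer 1 extends toward position 1, primer 2 toward position 36), so the primers never converge on a shared product.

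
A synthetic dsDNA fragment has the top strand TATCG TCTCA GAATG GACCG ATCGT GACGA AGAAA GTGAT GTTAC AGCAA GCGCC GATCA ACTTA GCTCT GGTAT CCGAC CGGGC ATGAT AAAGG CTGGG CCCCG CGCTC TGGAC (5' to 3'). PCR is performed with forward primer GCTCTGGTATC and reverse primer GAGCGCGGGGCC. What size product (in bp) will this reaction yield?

45 bp

Scanning the template, GCTCTGGTATC occurs at positions 66–76; this primer anneals to the bottom strand there with its 3' end pointing downstream.
Reverse complement of the reverse primer: GGCCCCGCGCTC. This occurs on the top strand at positions 99–110.
The product runs from position 66 to position 110, so its length is 110 − 66 + 1 = 45 bp.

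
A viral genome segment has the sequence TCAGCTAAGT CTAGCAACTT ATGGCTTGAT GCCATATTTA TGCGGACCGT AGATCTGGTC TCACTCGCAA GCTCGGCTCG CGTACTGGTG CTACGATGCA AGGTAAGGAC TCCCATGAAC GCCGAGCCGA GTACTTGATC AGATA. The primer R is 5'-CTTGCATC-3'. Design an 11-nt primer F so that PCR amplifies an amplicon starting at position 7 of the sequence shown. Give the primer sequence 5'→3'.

5'-AAGTCTAGCAA-3'

The reverse primer's reverse complement GATGCAAG matches the template at positions 95–102; the product starts at position 7.
The forward primer is identical to the top strand over positions 7–17: AAGTCTAGCAA.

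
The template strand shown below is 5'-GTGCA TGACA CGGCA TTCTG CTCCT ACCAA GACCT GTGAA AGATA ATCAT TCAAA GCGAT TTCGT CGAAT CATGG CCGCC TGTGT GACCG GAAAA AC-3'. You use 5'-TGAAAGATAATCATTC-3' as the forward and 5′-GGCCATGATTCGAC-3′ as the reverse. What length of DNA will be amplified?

41 bp

The forward primer matches the template at positions 37–52.
The reverse primer's reverse complement is GTCGAATCATGGCC, which matches the template at positions 64–77.
Product length = (reverse-primer end) − (forward-primer start) + 1 = 77 − 37 + 1 = 41 bp.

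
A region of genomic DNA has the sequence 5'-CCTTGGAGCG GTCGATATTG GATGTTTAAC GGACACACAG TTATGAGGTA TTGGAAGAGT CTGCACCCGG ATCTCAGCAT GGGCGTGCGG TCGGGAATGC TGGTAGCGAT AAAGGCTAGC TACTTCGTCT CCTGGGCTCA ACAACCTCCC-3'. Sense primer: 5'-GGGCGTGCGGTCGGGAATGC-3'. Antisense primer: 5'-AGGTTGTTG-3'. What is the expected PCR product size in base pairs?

Scanning the template, GGGCGTGCGGTCGGGAATGC occurs at positions 81–100; this primer anneals to the bottom strand there with its 3' end pointing downstream.
Reverse complement of the reverse primer: CAACAACCT. This occurs on the top strand at positions 139–147.
Amplicon spans positions 81–147: 67 bp.

67 bp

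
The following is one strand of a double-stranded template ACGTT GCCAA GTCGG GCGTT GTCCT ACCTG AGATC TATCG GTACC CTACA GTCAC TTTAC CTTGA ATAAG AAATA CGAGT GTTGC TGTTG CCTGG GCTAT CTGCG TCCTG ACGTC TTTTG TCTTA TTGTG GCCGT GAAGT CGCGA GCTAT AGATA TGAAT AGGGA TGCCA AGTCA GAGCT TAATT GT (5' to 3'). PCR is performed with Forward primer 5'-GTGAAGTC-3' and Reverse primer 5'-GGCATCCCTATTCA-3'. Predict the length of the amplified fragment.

36 bp

The forward primer matches the template at positions 134–141.
Taking the reverse complement of GGCATCCCTATTCA gives TGAATAGGGATGCC, found at positions 156–169 on the template; the primer anneals here to the top strand with its 3' end pointing upstream.
The product runs from position 134 to position 169, so its length is 169 − 134 + 1 = 36 bp.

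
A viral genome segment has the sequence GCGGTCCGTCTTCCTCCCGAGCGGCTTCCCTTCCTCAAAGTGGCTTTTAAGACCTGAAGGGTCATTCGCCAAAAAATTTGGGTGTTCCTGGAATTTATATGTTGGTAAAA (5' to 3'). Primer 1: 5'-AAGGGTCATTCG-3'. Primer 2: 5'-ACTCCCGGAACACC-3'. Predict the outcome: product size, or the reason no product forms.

Primer 2 (ACTCCCGGAACACC) does not match the top strand, and its reverse complement GGTGTTCCGGGAGT does not match either.
With no annealing site for primer 2, no amplification occurs.

No product — primer 2 has no binding site in the template.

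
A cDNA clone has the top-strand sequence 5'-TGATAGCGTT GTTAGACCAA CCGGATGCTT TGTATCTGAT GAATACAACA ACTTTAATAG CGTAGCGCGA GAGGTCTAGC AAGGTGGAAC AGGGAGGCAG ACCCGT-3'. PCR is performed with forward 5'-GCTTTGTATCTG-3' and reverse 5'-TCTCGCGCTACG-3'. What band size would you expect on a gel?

46 bp

The forward primer matches the template at positions 27–38.
The reverse primer's reverse complement is CGTAGCGCGAGA, which matches the template at positions 61–72.
The product runs from position 27 to position 72, so its length is 72 − 27 + 1 = 46 bp.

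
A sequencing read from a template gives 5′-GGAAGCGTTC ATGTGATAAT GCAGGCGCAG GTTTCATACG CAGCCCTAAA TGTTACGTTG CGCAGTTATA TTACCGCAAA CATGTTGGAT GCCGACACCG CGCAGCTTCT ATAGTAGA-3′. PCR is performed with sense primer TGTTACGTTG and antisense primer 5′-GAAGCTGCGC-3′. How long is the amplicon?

59 bp

Scanning the template, TGTTACGTTG occurs at positions 51–60; this primer anneals to the bottom strand there with its 3' end pointing downstream.
Reverse complement of the reverse primer: GCGCAGCTTC. This occurs on the top strand at positions 100–109.
Product length = (reverse-primer end) − (forward-primer start) + 1 = 109 − 51 + 1 = 59 bp.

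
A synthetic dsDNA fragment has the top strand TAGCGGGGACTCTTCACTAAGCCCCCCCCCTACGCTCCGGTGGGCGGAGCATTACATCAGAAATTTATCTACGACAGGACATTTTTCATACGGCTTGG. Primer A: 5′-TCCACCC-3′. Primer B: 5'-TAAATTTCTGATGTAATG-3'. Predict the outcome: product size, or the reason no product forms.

Primer A (TCCACCC) does not match the top strand, and its reverse complement GGGTGGA does not match either.
With no annealing site for primer A, no amplification occurs.

No product — primer A has no binding site in the template.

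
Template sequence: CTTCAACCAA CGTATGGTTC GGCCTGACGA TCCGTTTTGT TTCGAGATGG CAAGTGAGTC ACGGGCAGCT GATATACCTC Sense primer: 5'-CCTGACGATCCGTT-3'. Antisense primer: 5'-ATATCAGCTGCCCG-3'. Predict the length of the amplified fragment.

53 bp

Scanning the template, CCTGACGATCCGTT occurs at positions 23–36; this primer anneals to the bottom strand there with its 3' end pointing downstream.
Taking the reverse complement of ATATCAGCTGCCCG gives CGGGCAGCTGATAT, found at positions 62–75 on the template; the primer anneals here to the top strand with its 3' end pointing upstream.
Amplicon spans positions 23–75: 53 bp.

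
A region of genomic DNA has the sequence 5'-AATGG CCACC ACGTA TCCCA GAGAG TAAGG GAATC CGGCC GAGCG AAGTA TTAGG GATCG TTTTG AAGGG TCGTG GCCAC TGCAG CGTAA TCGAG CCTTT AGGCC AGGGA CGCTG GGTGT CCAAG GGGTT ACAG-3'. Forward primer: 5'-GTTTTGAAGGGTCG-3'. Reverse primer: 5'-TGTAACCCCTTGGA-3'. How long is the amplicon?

74 bp

Forward primer GTTTTGAAGGGTCG is found on the top strand at positions 60–73.
The reverse primer's reverse complement is TCCAAGGGGTTACA, which matches the template at positions 120–133.
The product runs from position 60 to position 133, so its length is 133 − 60 + 1 = 74 bp.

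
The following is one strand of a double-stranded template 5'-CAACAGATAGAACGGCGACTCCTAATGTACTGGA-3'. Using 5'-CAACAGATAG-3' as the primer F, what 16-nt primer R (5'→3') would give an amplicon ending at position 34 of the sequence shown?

The forward primer binds at positions 1–10; the product's 3' end on the top strand is position 34.
The reverse primer anneals to the top strand over positions 19–34, i.e. to CTCCTAATGTACTGGA.
Its sequence written 5'→3' is the reverse complement: TCCAGTACATTAGGAG.

5'-TCCAGTACATTAGGAG-3'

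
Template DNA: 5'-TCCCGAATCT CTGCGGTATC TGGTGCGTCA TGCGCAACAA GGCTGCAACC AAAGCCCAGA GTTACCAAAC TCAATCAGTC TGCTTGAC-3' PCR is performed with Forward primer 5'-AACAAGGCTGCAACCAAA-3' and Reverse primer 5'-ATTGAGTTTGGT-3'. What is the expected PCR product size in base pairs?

Forward primer AACAAGGCTGCAACCAAA is found on the top strand at positions 36–53.
Taking the reverse complement of ATTGAGTTTGGT gives ACCAAACTCAAT, found at positions 64–75 on the template; the primer anneals here to the top strand with its 3' end pointing upstream.
Amplicon spans positions 36–75: 40 bp.

40 bp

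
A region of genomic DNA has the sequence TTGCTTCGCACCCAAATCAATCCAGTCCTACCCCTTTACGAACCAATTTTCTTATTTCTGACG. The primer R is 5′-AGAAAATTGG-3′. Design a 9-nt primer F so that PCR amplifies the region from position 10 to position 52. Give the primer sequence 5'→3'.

5'-ACCCAAATC-3'

The reverse primer's reverse complement CCAATTTTCT matches the template at positions 43–52; the product starts at position 10.
The forward primer is identical to the top strand over positions 10–18: ACCCAAATC.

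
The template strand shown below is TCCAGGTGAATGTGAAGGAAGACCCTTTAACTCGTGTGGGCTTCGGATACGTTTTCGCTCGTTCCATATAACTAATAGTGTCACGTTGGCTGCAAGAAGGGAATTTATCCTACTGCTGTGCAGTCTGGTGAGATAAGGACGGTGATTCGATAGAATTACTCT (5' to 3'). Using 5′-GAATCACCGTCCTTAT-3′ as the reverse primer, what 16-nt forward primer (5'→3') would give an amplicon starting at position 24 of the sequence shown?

5'-CCTTTAACTCGTGTGG-3'

The reverse primer's reverse complement ATAAGGACGGTGATTC matches the template at positions 133–148; the product starts at position 24.
The forward primer is identical to the top strand over positions 24–39: CCTTTAACTCGTGTGG.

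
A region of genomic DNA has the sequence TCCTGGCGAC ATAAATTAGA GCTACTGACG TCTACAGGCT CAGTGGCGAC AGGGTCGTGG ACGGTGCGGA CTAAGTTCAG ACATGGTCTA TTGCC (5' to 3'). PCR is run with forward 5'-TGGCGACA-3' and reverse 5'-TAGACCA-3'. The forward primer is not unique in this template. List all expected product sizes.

87 bp, 47 bp

The forward primer TGGCGACA matches the top strand at positions 4–11, 44–51.
The reverse primer's reverse complement is TGGTCTA, matching at positions 84–90.
Each forward site pairs with the reverse site to give a product ending at position 90: sizes 87, 47 bp.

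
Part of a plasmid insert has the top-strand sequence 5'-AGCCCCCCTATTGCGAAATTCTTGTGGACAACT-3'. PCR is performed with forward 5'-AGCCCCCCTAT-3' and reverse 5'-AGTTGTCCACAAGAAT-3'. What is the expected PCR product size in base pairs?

33 bp

The forward primer matches the template at positions 1–11.
Reverse complement of the reverse primer: ATTCTTGTGGACAACT. This occurs on the top strand at positions 18–33.
Product length = (reverse-primer end) − (forward-primer start) + 1 = 33 − 1 + 1 = 33 bp.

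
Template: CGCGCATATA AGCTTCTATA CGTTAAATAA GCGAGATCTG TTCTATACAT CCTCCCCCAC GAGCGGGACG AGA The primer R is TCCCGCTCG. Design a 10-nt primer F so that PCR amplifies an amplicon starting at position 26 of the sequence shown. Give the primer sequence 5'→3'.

The reverse primer's reverse complement CGAGCGGGA matches the template at positions 60–68; the product starts at position 26.
The forward primer is identical to the top strand over positions 26–35: AATAAGCGAG.

5'-AATAAGCGAG-3'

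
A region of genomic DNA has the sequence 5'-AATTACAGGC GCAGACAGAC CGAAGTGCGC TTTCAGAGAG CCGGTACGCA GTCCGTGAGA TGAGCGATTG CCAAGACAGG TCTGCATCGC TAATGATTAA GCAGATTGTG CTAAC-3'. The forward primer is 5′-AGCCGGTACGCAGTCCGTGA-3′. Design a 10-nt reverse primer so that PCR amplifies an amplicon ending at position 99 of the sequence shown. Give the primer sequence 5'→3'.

The forward primer binds at positions 39–58; the product's 3' end on the top strand is position 99.
The reverse primer anneals to the top strand over positions 90–99, i.e. to CTAATGATTA.
Its sequence written 5'→3' is the reverse complement: TAATCATTAG.

5'-TAATCATTAG-3'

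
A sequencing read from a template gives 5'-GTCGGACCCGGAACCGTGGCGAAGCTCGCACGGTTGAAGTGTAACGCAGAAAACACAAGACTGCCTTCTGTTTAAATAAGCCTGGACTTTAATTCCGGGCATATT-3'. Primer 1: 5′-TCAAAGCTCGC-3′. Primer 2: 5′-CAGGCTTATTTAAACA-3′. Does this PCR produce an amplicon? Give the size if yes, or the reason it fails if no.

Primer 1 (TCAAAGCTCGC) does not match the top strand, and its reverse complement GCGAGCTTTGA does not match either.
With no annealing site for primer 1, no amplification occurs.

No product — primer 1 has no binding site in the template.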